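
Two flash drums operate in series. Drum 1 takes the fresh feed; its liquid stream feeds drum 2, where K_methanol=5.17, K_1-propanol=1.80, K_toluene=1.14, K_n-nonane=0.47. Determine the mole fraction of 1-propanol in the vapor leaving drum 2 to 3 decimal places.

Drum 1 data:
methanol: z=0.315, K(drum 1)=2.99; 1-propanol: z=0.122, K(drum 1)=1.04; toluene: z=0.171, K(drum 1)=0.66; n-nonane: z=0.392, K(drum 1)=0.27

Drum 1:
Iterate (Newton) starting at ψ₁ = 0.5:
  ψ₁ = 0.500: g = -0.2017, g' = -0.860 → ψ₁ = 0.266
  ψ₁ = 0.266: g = -0.0039, g' = -0.879 → ψ₁ = 0.261
Converged at ψ₁ = 0.261.
Drum-1 compositions:
  methanol: x = 0.207, y = 0.620
  1-propanol: x = 0.121, y = 0.126
  toluene: x = 0.188, y = 0.124
  n-nonane: x = 0.484, y = 0.131
Drum-2 feed = drum-1 liquid: z₂ = (0.2073, 0.1207, 0.1877, 0.4843).
Drum 2:
Let ψ₂ = V/F and solve Σ zᵢ(Kᵢ−1)/(1+ψ₂(Kᵢ−1)) = 0.
Check two-phase: ΣzᵢKᵢ = 1.731 > 1 and Σzᵢ/Kᵢ = 1.302 > 1, so g(0) = 0.731 > 0 and g(1) = -0.302 < 0.
Iterate (Newton) starting at ψ₂ = 0.68:
  ψ₂ = 0.680: g = -0.0894, g' = -0.613 → ψ₂ = 0.534
  ψ₂ = 0.534: g = 0.0019, g' = -0.652 → ψ₂ = 0.537
Converged at ψ₂ = 0.537.
  methanol: x = 0.064, y = 0.331
  1-propanol: x = 0.084, y = 0.152
  toluene: x = 0.175, y = 0.199
  n-nonane: x = 0.677, y = 0.318

y_1-propanol (drum 2) = 0.152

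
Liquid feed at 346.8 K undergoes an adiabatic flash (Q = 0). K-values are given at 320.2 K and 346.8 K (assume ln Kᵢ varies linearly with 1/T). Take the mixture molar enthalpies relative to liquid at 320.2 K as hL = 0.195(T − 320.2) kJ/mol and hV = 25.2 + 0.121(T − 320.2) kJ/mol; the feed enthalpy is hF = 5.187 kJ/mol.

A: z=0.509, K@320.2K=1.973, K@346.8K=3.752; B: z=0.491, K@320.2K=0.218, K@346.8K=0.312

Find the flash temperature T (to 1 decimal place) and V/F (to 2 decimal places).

T = 321.9 K, V/F = 0.19

Adiabatic flash: solve Rachford–Rice at each trial T, then check hF = ψ·hV(T) + (1−ψ)·hL(T).
  T = 320.2 K: K = (1.973, 0.218), RR gives ψ = 0.146, H_out = 3.686 kJ/mol
  T = 346.8 K: K = (3.752, 0.312), RR gives ψ = 0.561, H_out = 18.229 kJ/mol
  T = 333.5 K: K = (2.756, 0.263), RR gives ψ = 0.411, H_out = 12.539 kJ/mol
  T = 326.9 K: K = (2.343, 0.240), RR gives ψ = 0.304, H_out = 8.816 kJ/mol
  T = 323.5 K: K = (2.149, 0.229), RR gives ψ = 0.233, H_out = 6.448 kJ/mol
  T = 321.9 K: K = (2.062, 0.223), RR gives ψ = 0.193, H_out = 5.177 kJ/mol
Linear interpolation between T = 321.9 (H_out = 5.177) and T = 323.5 (H_out = 6.448) on hF = 5.187 gives T ≈ 321.9 K, at which ψ = 0.19.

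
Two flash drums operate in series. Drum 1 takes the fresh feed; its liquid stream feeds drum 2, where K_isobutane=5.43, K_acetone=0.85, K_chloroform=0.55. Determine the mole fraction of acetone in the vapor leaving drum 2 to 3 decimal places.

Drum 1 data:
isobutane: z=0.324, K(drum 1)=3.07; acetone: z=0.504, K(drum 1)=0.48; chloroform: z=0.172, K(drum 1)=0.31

y_acetone (drum 2) = 0.549

Drum 1:
Let ψ₁ = V/F and solve Σ zᵢ(Kᵢ−1)/(1+ψ₁(Kᵢ−1)) = 0.
Check two-phase: ΣzᵢKᵢ = 1.290 > 1 and Σzᵢ/Kᵢ = 1.710 > 1, so g(0) = 0.290 > 0 and g(1) = -0.710 < 0.
Newton–Raphson from ψ₁ = 0.5:
  ψ₁ = 0.500: g = -0.2058, g' = -0.775 → ψ₁ = 0.234
  ψ₁ = 0.234: g = 0.0115, g' = -0.923 → ψ₁ = 0.247
Converged at ψ₁ = 0.247.
Drum-1 compositions:
  isobutane: x = 0.214, y = 0.658
  acetone: x = 0.578, y = 0.278
  chloroform: x = 0.207, y = 0.064
Drum-2 feed = drum-1 liquid: z₂ = (0.2144, 0.5783, 0.2073).
Drum 2:
Rachford–Rice: g(ψ₂) = Σ zᵢ(Kᵢ−1)/(1+ψ₂(Kᵢ−1)) = 0.
Feasibility: ΣzᵢKᵢ = 1.770, Σzᵢ/Kᵢ = 1.097 — both > 1, two phases present.
Iterate (Newton) starting at ψ₂ = 0.47:
  ψ₂ = 0.470: g = 0.0965, g' = -0.525 → ψ₂ = 0.654
  ψ₂ = 0.654: g = 0.0154, g' = -0.378 → ψ₂ = 0.695
  ψ₂ = 0.695: g = 0.0004, g' = -0.358 → ψ₂ = 0.696
Converged at ψ₂ = 0.696.
  isobutane: x = 0.053, y = 0.285
  acetone: x = 0.646, y = 0.549
  chloroform: x = 0.302, y = 0.166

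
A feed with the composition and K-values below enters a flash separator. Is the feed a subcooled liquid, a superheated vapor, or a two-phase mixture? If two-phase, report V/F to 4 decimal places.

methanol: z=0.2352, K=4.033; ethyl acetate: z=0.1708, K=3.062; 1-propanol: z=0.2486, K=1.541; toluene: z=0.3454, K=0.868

ΣzᵢKᵢ = 2.1545; Σzᵢ/Kᵢ = 0.6733.
Since Σzᵢ/Kᵢ < 1 the mixture is above its dew point — single vapor phase.

superheated vapor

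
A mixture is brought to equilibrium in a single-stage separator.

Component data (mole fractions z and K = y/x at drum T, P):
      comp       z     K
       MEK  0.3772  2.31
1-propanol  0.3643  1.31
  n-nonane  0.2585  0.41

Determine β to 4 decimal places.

β = 0.8819

Newton–Raphson from β = 0.35:
  β = 0.3500: g = 0.24847, g' = -0.4757 → β = 0.8723
  β = 0.8723: g = 0.00525, g' = -0.5447 → β = 0.8820
  β = 0.8820: g = -0.00004, g' = -0.5521 → β = 0.8819
Converged at β = 0.8819.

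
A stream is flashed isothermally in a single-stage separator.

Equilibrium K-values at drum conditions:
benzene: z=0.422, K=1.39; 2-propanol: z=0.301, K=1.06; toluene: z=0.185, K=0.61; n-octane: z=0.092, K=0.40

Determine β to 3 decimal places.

β = 0.413

Newton iteration, β⁰ = 0.5:
  β = 0.500: g = -0.0132, g' = -0.157 → β = 0.416
  β = 0.416: g = -0.0004, g' = -0.147 → β = 0.413
Converged at β = 0.413.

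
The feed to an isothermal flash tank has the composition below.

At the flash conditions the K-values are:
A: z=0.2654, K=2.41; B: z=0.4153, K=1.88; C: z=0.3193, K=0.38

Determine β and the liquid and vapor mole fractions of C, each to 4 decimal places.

β = 0.7965, x_C = 0.6308, y_C = 0.2397

Let β = V/F and solve Σ zᵢ(Kᵢ−1)/(1+β(Kᵢ−1)) = 0.
g(0) = ΣzᵢKᵢ − 1 = 0.5417 and g(1) = 1 − Σzᵢ/Kᵢ = -0.1713, so a root lies in (0, 1).
Newton–Raphson from β = 0.35:
  β = 0.3500: g = 0.27714, g' = -0.6247 → β = 0.7936
  β = 0.7936: g = 0.00206, g' = -0.7047 → β = 0.7965
Converged at β = 0.7965.
Compositions from xᵢ = zᵢ/(1+β(Kᵢ−1)), yᵢ = Kᵢxᵢ:
  A: x = 0.1250, y = 0.3013
  B: x = 0.2442, y = 0.4590
  C: x = 0.6308, y = 0.2397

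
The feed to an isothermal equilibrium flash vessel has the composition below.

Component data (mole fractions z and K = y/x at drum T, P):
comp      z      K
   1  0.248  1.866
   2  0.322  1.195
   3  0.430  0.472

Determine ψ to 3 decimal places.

Rachford–Rice: g(ψ) = Σ zᵢ(Kᵢ−1)/(1+ψ(Kᵢ−1)) = 0.
Feasibility: ΣzᵢKᵢ = 1.051, Σzᵢ/Kᵢ = 1.313 — both > 1, two phases present.
Newton–Raphson from ψ = 0.5:
  ψ = 0.500: g = -0.1014, g' = -0.322 → ψ = 0.185
  ψ = 0.185: g = -0.0059, g' = -0.297 → ψ = 0.165
Converged at ψ = 0.165.

ψ = 0.165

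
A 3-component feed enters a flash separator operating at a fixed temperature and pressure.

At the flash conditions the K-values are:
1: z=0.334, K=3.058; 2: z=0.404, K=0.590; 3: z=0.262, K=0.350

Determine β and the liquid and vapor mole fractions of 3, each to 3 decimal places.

Material balance + equilibrium reduce to Σ zᵢ(Kᵢ−1)/(1+β(Kᵢ−1)) = 0.
g(0) = ΣzᵢKᵢ − 1 = 0.351 and g(1) = 1 − Σzᵢ/Kᵢ = -0.543, so a root lies in (0, 1).
Iterate (Newton) starting at β = 0.52:
  β = 0.520: g = -0.1357, g' = -0.692 → β = 0.324
  β = 0.324: g = 0.0057, g' = -0.777 → β = 0.331
Converged at β = 0.331.
Compositions from xᵢ = zᵢ/(1+β(Kᵢ−1)), yᵢ = Kᵢxᵢ:
  1: x = 0.199, y = 0.607
  2: x = 0.468, y = 0.276
  3: x = 0.334, y = 0.117

β = 0.331, x_3 = 0.334, y_3 = 0.117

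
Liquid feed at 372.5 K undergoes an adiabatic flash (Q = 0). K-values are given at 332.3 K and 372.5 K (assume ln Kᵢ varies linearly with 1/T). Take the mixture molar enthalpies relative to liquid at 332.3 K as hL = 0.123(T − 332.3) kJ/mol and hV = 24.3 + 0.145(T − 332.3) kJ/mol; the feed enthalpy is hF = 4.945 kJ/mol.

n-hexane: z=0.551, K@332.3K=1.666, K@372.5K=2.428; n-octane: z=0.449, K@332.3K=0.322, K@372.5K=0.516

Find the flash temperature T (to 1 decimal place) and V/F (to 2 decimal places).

T = 334.7 K, V/F = 0.19

Adiabatic flash: solve Rachford–Rice at each trial T, then check hF = ψ·hV(T) + (1−ψ)·hL(T).
  T = 332.3 K: K = (1.666, 0.322), RR gives ψ = 0.139, H_out = 3.366 kJ/mol
  T = 372.5 K: K = (2.428, 0.516), RR gives ψ = 0.824, H_out = 25.697 kJ/mol
  T = 352.4 K: K = (2.033, 0.413), RR gives ψ = 0.504, H_out = 14.948 kJ/mol
  T = 342.4 K: K = (1.847, 0.366), RR gives ψ = 0.339, H_out = 9.559 kJ/mol
  T = 337.4 K: K = (1.756, 0.344), RR gives ψ = 0.246, H_out = 6.638 kJ/mol
  T = 334.9 K: K = (1.712, 0.333), RR gives ψ = 0.195, H_out = 5.079 kJ/mol
  T = 333.6 K: K = (1.689, 0.328), RR gives ψ = 0.168, H_out = 4.235 kJ/mol
Linear interpolation between T = 333.6 (H_out = 4.235) and T = 334.9 (H_out = 5.079) on hF = 4.945 gives T ≈ 334.7 K, at which ψ = 0.19.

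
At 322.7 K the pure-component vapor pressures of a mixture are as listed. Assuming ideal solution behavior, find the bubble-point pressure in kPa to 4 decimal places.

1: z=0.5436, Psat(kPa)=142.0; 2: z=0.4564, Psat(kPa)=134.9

Pbub = 138.7596 kPa

At the bubble point ψ → 0, so ΣzᵢKᵢ = 1 with Kᵢ = Pᵢˢᵃᵗ/P ⇒ P = ΣzᵢPᵢˢᵃᵗ.
P = 0.5436·142.0 + 0.4564·134.9 = 138.7596 kPa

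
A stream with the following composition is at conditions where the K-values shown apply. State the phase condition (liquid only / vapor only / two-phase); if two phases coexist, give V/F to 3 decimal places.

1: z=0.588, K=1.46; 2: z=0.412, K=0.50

two-phase, V/F = 0.280

ΣzᵢKᵢ = 1.064; Σzᵢ/Kᵢ = 1.227.
Both exceed 1, so a two-phase solution exists.
Binary case is linear: z₁(K₁−1)(1+ψ(K₂−1)) + z₂(K₂−1)(1+ψ(K₁−1)) = 0
⇒ ψ = [z₁(K₁−1)+z₂(K₂−1)] / [−(K₁−1)(K₂−1)] = 0.0645/0.2300 = 0.280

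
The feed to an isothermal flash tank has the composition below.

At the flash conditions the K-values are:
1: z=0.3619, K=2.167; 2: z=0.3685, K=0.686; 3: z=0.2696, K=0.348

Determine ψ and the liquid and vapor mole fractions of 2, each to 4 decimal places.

Material balance + equilibrium reduce to Σ zᵢ(Kᵢ−1)/(1+ψ(Kᵢ−1)) = 0.
g(0) = ΣzᵢKᵢ − 1 = 0.1308 and g(1) = 1 − Σzᵢ/Kᵢ = -0.4789, so a root lies in (0, 1).
Newton iteration, ψ⁰ = 0.4:
  ψ = 0.4000: g = -0.08220, g' = -0.4863 → ψ = 0.2310
  ψ = 0.2310: g = 0.00096, g' = -0.5069 → ψ = 0.2329
Converged at ψ = 0.2329.
Compositions from xᵢ = zᵢ/(1+ψ(Kᵢ−1)), yᵢ = Kᵢxᵢ:
  1: x = 0.2846, y = 0.6166
  2: x = 0.3976, y = 0.2727
  3: x = 0.3179, y = 0.1106

ψ = 0.2329, x_2 = 0.3976, y_2 = 0.2727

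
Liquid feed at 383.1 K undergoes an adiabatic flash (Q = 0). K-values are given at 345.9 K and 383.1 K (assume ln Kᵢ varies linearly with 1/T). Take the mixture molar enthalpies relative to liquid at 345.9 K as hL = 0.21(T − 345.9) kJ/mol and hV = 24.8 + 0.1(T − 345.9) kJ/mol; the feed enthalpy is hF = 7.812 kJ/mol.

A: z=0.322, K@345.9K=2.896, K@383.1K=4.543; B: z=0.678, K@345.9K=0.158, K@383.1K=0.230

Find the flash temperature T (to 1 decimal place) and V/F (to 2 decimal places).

Adiabatic flash: solve Rachford–Rice at each trial T, then check hF = ψ·hV(T) + (1−ψ)·hL(T).
  T = 345.9 K: K = (2.896, 0.158), RR gives ψ = 0.025, H_out = 0.616 kJ/mol
  T = 383.1 K: K = (4.543, 0.230), RR gives ψ = 0.227, H_out = 12.509 kJ/mol
  T = 364.5 K: K = (3.669, 0.192), RR gives ψ = 0.145, H_out = 7.199 kJ/mol
  T = 373.8 K: K = (4.094, 0.211), RR gives ψ = 0.189, H_out = 9.964 kJ/mol
  T = 369.1 K: K = (3.876, 0.201), RR gives ψ = 0.167, H_out = 8.598 kJ/mol
  T = 366.8 K: K = (3.772, 0.197), RR gives ψ = 0.156, H_out = 7.907 kJ/mol
Linear interpolation between T = 364.5 (H_out = 7.199) and T = 366.8 (H_out = 7.907) on hF = 7.812 gives T ≈ 366.5 K, at which ψ = 0.15.

T = 366.5 K, V/F = 0.15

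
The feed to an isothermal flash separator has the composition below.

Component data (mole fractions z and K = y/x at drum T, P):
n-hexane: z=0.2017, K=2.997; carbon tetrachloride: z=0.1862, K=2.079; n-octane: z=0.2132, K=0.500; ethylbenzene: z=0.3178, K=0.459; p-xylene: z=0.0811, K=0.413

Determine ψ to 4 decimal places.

ψ = 0.3225

Let ψ = V/F and solve Σ zᵢ(Kᵢ−1)/(1+ψ(Kᵢ−1)) = 0.
g(0) = ΣzᵢKᵢ − 1 = 0.2776 and g(1) = 1 − Σzᵢ/Kᵢ = -0.4720, so a root lies in (0, 1).
Iterate (Newton) starting at ψ = 0.5:
  ψ = 0.5000: g = -0.11315, g' = -0.6184 → ψ = 0.3170
  ψ = 0.3170: g = 0.00365, g' = -0.6749 → ψ = 0.3224
  ψ = 0.3224: g = 0.00001, g' = -0.6717 → ψ = 0.3225
Converged at ψ = 0.3225.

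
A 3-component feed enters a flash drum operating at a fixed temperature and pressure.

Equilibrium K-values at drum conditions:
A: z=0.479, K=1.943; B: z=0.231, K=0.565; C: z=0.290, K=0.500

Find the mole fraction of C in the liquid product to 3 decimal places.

Newton iteration, ψ⁰ = 0.5:
  ψ = 0.500: g = -0.0148, g' = -0.397 → ψ = 0.463
Converged at ψ = 0.463.
Compositions from xᵢ = zᵢ/(1+ψ(Kᵢ−1)), yᵢ = Kᵢxᵢ:
  A: x = 0.333, y = 0.648
  B: x = 0.289, y = 0.163
  C: x = 0.377, y = 0.189

x_C = 0.377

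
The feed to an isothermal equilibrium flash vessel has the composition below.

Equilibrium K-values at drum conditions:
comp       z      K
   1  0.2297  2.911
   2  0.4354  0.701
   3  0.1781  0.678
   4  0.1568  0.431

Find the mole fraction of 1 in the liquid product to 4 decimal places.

Iterate (Newton) starting at ψ = 0.5:
  ψ = 0.5000: g = -0.12164, g' = -0.3986 → ψ = 0.1948
  ψ = 0.1948: g = 0.02011, g' = -0.5746 → ψ = 0.2298
  ψ = 0.2298: g = 0.00065, g' = -0.5386 → ψ = 0.2310
Converged at ψ = 0.2310.
Compositions from xᵢ = zᵢ/(1+ψ(Kᵢ−1)), yᵢ = Kᵢxᵢ:
  1: x = 0.1594, y = 0.4639
  2: x = 0.4677, y = 0.3279
  3: x = 0.1924, y = 0.1305
  4: x = 0.1805, y = 0.0778

x_1 = 0.1594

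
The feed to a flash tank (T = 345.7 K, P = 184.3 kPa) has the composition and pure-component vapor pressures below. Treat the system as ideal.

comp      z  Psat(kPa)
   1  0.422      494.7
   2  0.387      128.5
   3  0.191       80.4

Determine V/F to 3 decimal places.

Raoult's law: Kᵢ = Pᵢˢᵃᵗ/P = Pᵢˢᵃᵗ/184.3.
  K_1 = 494.7/184.3 = 2.68421, K_2 = 128.5/184.3 = 0.69723, K_3 = 80.4/184.3 = 0.43625
Material balance + equilibrium reduce to Σ zᵢ(Kᵢ−1)/(1+V/F(Kᵢ−1)) = 0.
g(0) = ΣzᵢKᵢ − 1 = 0.486 and g(1) = 1 − Σzᵢ/Kᵢ = -0.150, so a root lies in (0, 1).
Newton–Raphson from V/F = 0.5:
  V/F = 0.500: g = 0.0978, g' = -0.520 → V/F = 0.688
  V/F = 0.688: g = 0.0052, g' = -0.475 → V/F = 0.699
Converged at V/F = 0.699.

V/F = 0.699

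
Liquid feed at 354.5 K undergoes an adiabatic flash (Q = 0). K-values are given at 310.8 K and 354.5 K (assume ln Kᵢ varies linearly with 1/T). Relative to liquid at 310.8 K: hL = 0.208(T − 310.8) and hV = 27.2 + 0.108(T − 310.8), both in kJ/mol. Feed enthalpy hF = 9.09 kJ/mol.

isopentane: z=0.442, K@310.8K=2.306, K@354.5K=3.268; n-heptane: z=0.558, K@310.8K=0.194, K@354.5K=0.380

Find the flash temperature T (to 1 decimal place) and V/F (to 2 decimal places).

Adiabatic flash: solve Rachford–Rice at each trial T, then check hF = ψ·hV(T) + (1−ψ)·hL(T).
  T = 310.8 K: K = (2.306, 0.194), RR gives ψ = 0.121, H_out = 3.295 kJ/mol
  T = 354.5 K: K = (3.268, 0.380), RR gives ψ = 0.467, H_out = 19.748 kJ/mol
  T = 332.6 K: K = (2.776, 0.277), RR gives ψ = 0.297, H_out = 11.975 kJ/mol
  T = 321.7 K: K = (2.538, 0.233), RR gives ψ = 0.214, H_out = 7.848 kJ/mol
  T = 327.1 K: K = (2.655, 0.255), RR gives ψ = 0.256, H_out = 9.931 kJ/mol
  T = 324.4 K: K = (2.596, 0.244), RR gives ψ = 0.235, H_out = 8.901 kJ/mol
  T = 325.8 K: K = (2.627, 0.249), RR gives ψ = 0.246, H_out = 9.438 kJ/mol
Linear interpolation between T = 324.4 (H_out = 8.901) and T = 325.8 (H_out = 9.438) on hF = 9.09 gives T ≈ 324.9 K, at which ψ = 0.24.

T = 324.9 K, V/F = 0.24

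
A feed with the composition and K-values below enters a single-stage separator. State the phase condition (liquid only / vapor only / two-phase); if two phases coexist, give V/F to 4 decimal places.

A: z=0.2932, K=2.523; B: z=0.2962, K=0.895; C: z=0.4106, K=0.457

ΣzᵢKᵢ = 1.1925; Σzᵢ/Kᵢ = 1.3456.
Both exceed 1, so a two-phase solution exists.
Material balance + equilibrium reduce to Σ zᵢ(Kᵢ−1)/(1+ψ(Kᵢ−1)) = 0.
Newton iteration, ψ⁰ = 0.5:
  ψ = 0.5000: g = -0.08537, g' = -0.4509 → ψ = 0.3107
  ψ = 0.3107: g = 0.00277, g' = -0.4920 → ψ = 0.3163
Converged at ψ = 0.3163.

two-phase, V/F = 0.3163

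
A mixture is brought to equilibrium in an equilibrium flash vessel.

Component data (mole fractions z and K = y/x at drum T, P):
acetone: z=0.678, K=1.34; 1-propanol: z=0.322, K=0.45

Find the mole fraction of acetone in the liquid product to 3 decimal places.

x_acetone = 0.618

Rachford–Rice: g(ψ) = Σ zᵢ(Kᵢ−1)/(1+ψ(Kᵢ−1)) = 0.
Feasibility: ΣzᵢKᵢ = 1.053, Σzᵢ/Kᵢ = 1.222 — both > 1, two phases present.
Iterate (Newton) starting at ψ = 0.58:
  ψ = 0.580: g = -0.0675, g' = -0.265 → ψ = 0.325
  ψ = 0.325: g = -0.0081, g' = -0.208 → ψ = 0.286
Converged at ψ = 0.286.
Compositions from xᵢ = zᵢ/(1+ψ(Kᵢ−1)), yᵢ = Kᵢxᵢ:
  acetone: x = 0.618, y = 0.828
  1-propanol: x = 0.382, y = 0.172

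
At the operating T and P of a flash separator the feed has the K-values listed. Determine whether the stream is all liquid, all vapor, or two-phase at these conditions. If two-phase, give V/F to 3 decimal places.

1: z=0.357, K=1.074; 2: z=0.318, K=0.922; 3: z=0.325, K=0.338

ΣzᵢKᵢ = 0.786; Σzᵢ/Kᵢ = 1.639.
Since ΣzᵢKᵢ < 1 the mixture is below its bubble point — single liquid phase.

all liquid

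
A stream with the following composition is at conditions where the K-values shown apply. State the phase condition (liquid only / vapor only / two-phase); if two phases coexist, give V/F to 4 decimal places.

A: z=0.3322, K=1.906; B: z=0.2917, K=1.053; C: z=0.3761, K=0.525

two-phase, V/F = 0.4561

ΣzᵢKᵢ = 1.1378; Σzᵢ/Kᵢ = 1.1677.
Both exceed 1, so a two-phase solution exists.
Let ψ = V/F and solve Σ zᵢ(Kᵢ−1)/(1+ψ(Kᵢ−1)) = 0.
Newton iteration, ψ⁰ = 0.37:
  ψ = 0.3700: g = 0.02383, g' = -0.2786 → ψ = 0.4555
  ψ = 0.4555: g = 0.00016, g' = -0.2756 → ψ = 0.4561
Converged at ψ = 0.4561.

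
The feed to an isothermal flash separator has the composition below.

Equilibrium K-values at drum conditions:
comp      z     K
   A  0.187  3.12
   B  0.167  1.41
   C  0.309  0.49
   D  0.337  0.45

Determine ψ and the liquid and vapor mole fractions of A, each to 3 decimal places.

ψ = 0.140, x_A = 0.144, y_A = 0.450

Iterate (Newton) starting at ψ = 0.53:
  ψ = 0.530: g = -0.2346, g' = -0.559 → ψ = 0.110
  ψ = 0.110: g = 0.0224, g' = -0.783 → ψ = 0.139
  ψ = 0.139: g = 0.0006, g' = -0.739 → ψ = 0.140
Converged at ψ = 0.140.
Compositions from xᵢ = zᵢ/(1+ψ(Kᵢ−1)), yᵢ = Kᵢxᵢ:
  A: x = 0.144, y = 0.450
  B: x = 0.158, y = 0.223
  C: x = 0.333, y = 0.163
  D: x = 0.365, y = 0.164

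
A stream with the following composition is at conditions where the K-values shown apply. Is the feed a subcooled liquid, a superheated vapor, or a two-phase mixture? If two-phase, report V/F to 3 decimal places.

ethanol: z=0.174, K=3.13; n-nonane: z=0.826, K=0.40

ΣzᵢKᵢ = 0.875; Σzᵢ/Kᵢ = 2.121.
Since ΣzᵢKᵢ < 1 the mixture is below its bubble point — single liquid phase.

subcooled liquid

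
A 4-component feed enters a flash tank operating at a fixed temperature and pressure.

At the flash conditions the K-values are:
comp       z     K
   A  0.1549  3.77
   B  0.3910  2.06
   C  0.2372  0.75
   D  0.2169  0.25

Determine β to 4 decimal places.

β = 0.6630

Material balance + equilibrium reduce to Σ zᵢ(Kᵢ−1)/(1+β(Kᵢ−1)) = 0.
g(0) = ΣzᵢKᵢ − 1 = 0.6216 and g(1) = 1 − Σzᵢ/Kᵢ = -0.4148, so a root lies in (0, 1).
Newton iteration, β⁰ = 0.5:
  β = 0.5000: g = 0.12274, g' = -0.7283 → β = 0.6685
  β = 0.6685: g = -0.00444, g' = -0.8088 → β = 0.6630
Converged at β = 0.6630.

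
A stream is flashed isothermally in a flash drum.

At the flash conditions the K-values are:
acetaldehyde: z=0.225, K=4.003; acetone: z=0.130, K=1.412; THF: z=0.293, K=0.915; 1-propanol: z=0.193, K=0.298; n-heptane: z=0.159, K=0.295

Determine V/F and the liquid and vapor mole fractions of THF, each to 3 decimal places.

V/F = 0.378, x_THF = 0.303, y_THF = 0.277

Material balance + equilibrium reduce to Σ zᵢ(Kᵢ−1)/(1+V/F(Kᵢ−1)) = 0.
Feasibility: ΣzᵢKᵢ = 1.457, Σzᵢ/Kᵢ = 1.655 — both > 1, two phases present.
Iterate (Newton) starting at V/F = 0.61:
  V/F = 0.610: g = -0.1785, g' = -0.804 → V/F = 0.388
  V/F = 0.388: g = -0.0079, g' = -0.781 → V/F = 0.378
Converged at V/F = 0.378.
Compositions from xᵢ = zᵢ/(1+V/F(Kᵢ−1)), yᵢ = Kᵢxᵢ:
  acetaldehyde: x = 0.105, y = 0.422
  acetone: x = 0.112, y = 0.159
  THF: x = 0.303, y = 0.277
  1-propanol: x = 0.263, y = 0.078
  n-heptane: x = 0.217, y = 0.064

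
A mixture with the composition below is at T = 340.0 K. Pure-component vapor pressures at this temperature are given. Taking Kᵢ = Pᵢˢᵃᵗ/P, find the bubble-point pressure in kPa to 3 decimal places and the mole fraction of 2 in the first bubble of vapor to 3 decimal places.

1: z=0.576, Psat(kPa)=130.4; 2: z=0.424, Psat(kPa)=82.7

At the bubble point ψ → 0, so ΣzᵢKᵢ = 1 with Kᵢ = Pᵢˢᵃᵗ/P ⇒ P = ΣzᵢPᵢˢᵃᵗ.
P = 0.576·130.4 + 0.424·82.7 = 110.175 kPa
yᵢ = zᵢPᵢˢᵃᵗ/P ⇒ y_2 = 0.424·82.7/110.175 = 0.318

Pbub = 110.175 kPa, y_2 = 0.318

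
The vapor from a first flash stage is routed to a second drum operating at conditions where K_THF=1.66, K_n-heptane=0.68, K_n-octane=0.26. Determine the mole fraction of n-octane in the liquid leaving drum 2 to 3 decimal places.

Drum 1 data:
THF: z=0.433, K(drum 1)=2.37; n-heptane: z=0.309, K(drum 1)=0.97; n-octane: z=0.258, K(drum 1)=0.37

Drum 1:
Let ψ₁ = V/F and solve Σ zᵢ(Kᵢ−1)/(1+ψ₁(Kᵢ−1)) = 0.
g(0) = ΣzᵢKᵢ − 1 = 0.421 and g(1) = 1 − Σzᵢ/Kᵢ = -0.199, so a root lies in (0, 1).
Newton–Raphson from ψ₁ = 0.5:
  ψ₁ = 0.500: g = 0.1054, g' = -0.505 → ψ₁ = 0.709
  ψ₁ = 0.709: g = -0.0022, g' = -0.544 → ψ₁ = 0.705
Converged at ψ₁ = 0.705.
Drum-1 compositions:
  THF: x = 0.220, y = 0.522
  n-heptane: x = 0.316, y = 0.306
  n-octane: x = 0.464, y = 0.172
Drum-2 feed = drum-1 vapor: z₂ = (0.5221, 0.3062, 0.1717).
Drum 2:
Material balance + equilibrium reduce to Σ zᵢ(Kᵢ−1)/(1+ψ₂(Kᵢ−1)) = 0.
Check two-phase: ΣzᵢKᵢ = 1.120 > 1 and Σzᵢ/Kᵢ = 1.425 > 1, so g(0) = 0.120 > 0 and g(1) = -0.425 < 0.
Newton–Raphson from ψ₂ = 0.5:
  ψ₂ = 0.500: g = -0.0592, g' = -0.410 → ψ₂ = 0.356
  ψ₂ = 0.356: g = -0.0039, g' = -0.362 → ψ₂ = 0.345
Converged at ψ₂ = 0.345.
  THF: x = 0.425, y = 0.706
  n-heptane: x = 0.344, y = 0.234
  n-octane: x = 0.231, y = 0.060

x_n-octane (drum 2) = 0.231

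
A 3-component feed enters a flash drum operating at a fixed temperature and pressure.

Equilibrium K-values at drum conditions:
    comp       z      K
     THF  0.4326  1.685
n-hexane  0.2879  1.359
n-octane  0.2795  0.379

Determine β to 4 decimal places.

Newton–Raphson from β = 0.5:
  β = 0.5000: g = 0.05663, g' = -0.3660 → β = 0.6547
  β = 0.6547: g = -0.00422, g' = -0.4272 → β = 0.6448
Converged at β = 0.6448.

β = 0.6448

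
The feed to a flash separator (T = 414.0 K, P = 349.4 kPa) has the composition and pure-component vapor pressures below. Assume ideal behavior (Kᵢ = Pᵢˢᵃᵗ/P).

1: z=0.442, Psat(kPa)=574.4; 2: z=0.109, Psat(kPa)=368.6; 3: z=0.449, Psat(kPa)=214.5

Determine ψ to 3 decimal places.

ψ = 0.530

Raoult's law: Kᵢ = Pᵢˢᵃᵗ/P = Pᵢˢᵃᵗ/349.4.
  K_1 = 574.4/349.4 = 1.64396, K_2 = 368.6/349.4 = 1.05495, K_3 = 214.5/349.4 = 0.61391
Rachford–Rice: g(ψ) = Σ zᵢ(Kᵢ−1)/(1+ψ(Kᵢ−1)) = 0.
Check two-phase: ΣzᵢKᵢ = 1.117 > 1 and Σzᵢ/Kᵢ = 1.104 > 1, so g(0) = 0.117 > 0 and g(1) = -0.104 < 0.
Newton–Raphson from ψ = 0.5:
  ψ = 0.500: g = 0.0063, g' = -0.208 → ψ = 0.530
Converged at ψ = 0.530.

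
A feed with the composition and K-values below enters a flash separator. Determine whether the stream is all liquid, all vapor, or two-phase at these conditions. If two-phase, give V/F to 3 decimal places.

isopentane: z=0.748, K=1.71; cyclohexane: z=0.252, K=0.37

ΣzᵢKᵢ = 1.372; Σzᵢ/Kᵢ = 1.119.
Both exceed 1, so a two-phase solution exists.
Binary case is linear: z₁(K₁−1)(1+ψ(K₂−1)) + z₂(K₂−1)(1+ψ(K₁−1)) = 0
⇒ ψ = [z₁(K₁−1)+z₂(K₂−1)] / [−(K₁−1)(K₂−1)] = 0.3723/0.4473 = 0.832

two-phase, V/F = 0.832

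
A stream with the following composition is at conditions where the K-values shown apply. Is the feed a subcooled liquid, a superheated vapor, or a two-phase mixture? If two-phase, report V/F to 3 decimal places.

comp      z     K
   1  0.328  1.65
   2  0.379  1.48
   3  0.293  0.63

superheated vapor

ΣzᵢKᵢ = 1.287; Σzᵢ/Kᵢ = 0.920.
Since Σzᵢ/Kᵢ < 1 the mixture is above its dew point — single vapor phase.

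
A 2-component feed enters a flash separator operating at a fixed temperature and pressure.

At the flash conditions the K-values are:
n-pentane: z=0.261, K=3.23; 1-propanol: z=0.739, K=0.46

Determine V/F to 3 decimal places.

V/F = 0.152

Newton–Raphson from V/F = 0.5:
  V/F = 0.500: g = -0.2715, g' = -0.695 → V/F = 0.109
  V/F = 0.109: g = 0.0441, g' = -1.083 → V/F = 0.150
  V/F = 0.150: g = 0.0021, g' = -0.984 → V/F = 0.152
Converged at V/F = 0.152.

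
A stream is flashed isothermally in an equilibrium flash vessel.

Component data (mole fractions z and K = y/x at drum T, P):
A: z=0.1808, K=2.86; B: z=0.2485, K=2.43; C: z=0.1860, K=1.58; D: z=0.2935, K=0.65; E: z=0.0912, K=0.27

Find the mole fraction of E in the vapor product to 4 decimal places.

y_E = 0.0735

Rachford–Rice: g(V/F) = Σ zᵢ(Kᵢ−1)/(1+V/F(Kᵢ−1)) = 0.
Feasibility: ΣzᵢKᵢ = 1.6302, Σzᵢ/Kᵢ = 1.0725 — both > 1, two phases present.
Newton–Raphson from V/F = 0.5:
  V/F = 0.5000: g = 0.23572, g' = -0.5516 → V/F = 0.9273
  V/F = 0.9273: g = -0.01181, g' = -0.7491 → V/F = 0.9115
  V/F = 0.9115: g = -0.00023, g' = -0.7203 → V/F = 0.9112
Converged at V/F = 0.9112.
Compositions from xᵢ = zᵢ/(1+V/F(Kᵢ−1)), yᵢ = Kᵢxᵢ:
  A: x = 0.0671, y = 0.1919
  B: x = 0.1079, y = 0.2622
  C: x = 0.1217, y = 0.1923
  D: x = 0.4309, y = 0.2801
  E: x = 0.2724, y = 0.0735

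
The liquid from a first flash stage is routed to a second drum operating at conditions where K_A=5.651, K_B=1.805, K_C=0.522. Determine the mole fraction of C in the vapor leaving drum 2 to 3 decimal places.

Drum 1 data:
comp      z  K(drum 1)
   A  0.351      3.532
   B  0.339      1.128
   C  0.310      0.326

Drum 1:
Newton–Raphson from ψ₁ = 0.5:
  ψ₁ = 0.500: g = 0.1178, g' = -0.764 → ψ₁ = 0.654
  ψ₁ = 0.654: g = 0.0008, g' = -0.774 → ψ₁ = 0.655
Converged at ψ₁ = 0.655.
Drum-1 compositions:
  A: x = 0.132, y = 0.466
  B: x = 0.313, y = 0.353
  C: x = 0.555, y = 0.181
Drum-2 feed = drum-1 liquid: z₂ = (0.1320, 0.3128, 0.5552).
Drum 2:
Rachford–Rice: g(ψ₂) = Σ zᵢ(Kᵢ−1)/(1+ψ₂(Kᵢ−1)) = 0.
Feasibility: ΣzᵢKᵢ = 1.600, Σzᵢ/Kᵢ = 1.260 — both > 1, two phases present.
Iterate (Newton) starting at ψ₂ = 0.5:
  ψ₂ = 0.500: g = 0.0154, g' = -0.580 → ψ₂ = 0.526
  ψ₂ = 0.526: g = 0.0002, g' = -0.567 → ψ₂ = 0.527
Converged at ψ₂ = 0.527.
  A: x = 0.038, y = 0.216
  B: x = 0.220, y = 0.396
  C: x = 0.742, y = 0.387

y_C (drum 2) = 0.387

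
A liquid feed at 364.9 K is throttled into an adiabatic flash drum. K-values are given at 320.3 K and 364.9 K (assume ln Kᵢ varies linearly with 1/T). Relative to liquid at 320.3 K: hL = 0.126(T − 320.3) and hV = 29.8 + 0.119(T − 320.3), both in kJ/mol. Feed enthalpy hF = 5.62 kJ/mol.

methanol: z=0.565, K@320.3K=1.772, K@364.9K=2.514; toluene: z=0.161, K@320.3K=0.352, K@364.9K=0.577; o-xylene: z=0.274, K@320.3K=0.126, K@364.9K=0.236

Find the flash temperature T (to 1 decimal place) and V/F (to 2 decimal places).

T = 322.5 K, V/F = 0.18

Adiabatic flash: solve Rachford–Rice at each trial T, then check hF = ψ·hV(T) + (1−ψ)·hL(T).
  T = 320.3 K: K = (1.772, 0.352, 0.126), RR gives ψ = 0.150, H_out = 4.458 kJ/mol
  T = 364.9 K: K = (2.514, 0.577, 0.236), RR gives ψ = 0.568, H_out = 22.383 kJ/mol
  T = 342.6 K: K = (2.135, 0.458, 0.176), RR gives ψ = 0.391, H_out = 14.411 kJ/mol
  T = 331.5 K: K = (1.952, 0.404, 0.150), RR gives ψ = 0.285, H_out = 9.879 kJ/mol
  T = 325.9 K: K = (1.861, 0.377, 0.138), RR gives ψ = 0.222, H_out = 7.311 kJ/mol
  T = 323.1 K: K = (1.816, 0.365, 0.132), RR gives ψ = 0.187, H_out = 5.926 kJ/mol
  T = 321.7 K: K = (1.794, 0.358, 0.129), RR gives ψ = 0.169, H_out = 5.203 kJ/mol
Linear interpolation between T = 321.7 (H_out = 5.203) and T = 323.1 (H_out = 5.926) on hF = 5.62 gives T ≈ 322.5 K, at which ψ = 0.18.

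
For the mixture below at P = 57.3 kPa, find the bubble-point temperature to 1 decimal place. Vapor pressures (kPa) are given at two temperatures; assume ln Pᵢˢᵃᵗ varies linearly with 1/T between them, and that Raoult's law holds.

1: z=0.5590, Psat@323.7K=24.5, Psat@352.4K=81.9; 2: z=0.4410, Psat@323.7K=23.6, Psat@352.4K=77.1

Bubble-point temperature: ΣzᵢPᵢˢᵃᵗ(T) = P. Interpolate ln Pᵢˢᵃᵗ = aᵢ + bᵢ/T.
  T = 323.7 K: ΣzᵢPᵢˢᵃᵗ = 24.10 kPa
  T = 352.4 K: ΣzᵢPᵢˢᵃᵗ = 79.78 kPa
  T = 338.0 K: ΣzᵢPᵢˢᵃᵗ = 44.89 kPa
  T = 345.2 K: ΣzᵢPᵢˢᵃᵗ = 60.20 kPa
  T = 341.6 K: ΣzᵢPᵢˢᵃᵗ = 52.06 kPa
  T = 343.4 K: ΣzᵢPᵢˢᵃᵗ = 56.01 kPa
Interpolating between 343.4 K and 345.2 K gives T ≈ 344.0 K.

T = 344.0 K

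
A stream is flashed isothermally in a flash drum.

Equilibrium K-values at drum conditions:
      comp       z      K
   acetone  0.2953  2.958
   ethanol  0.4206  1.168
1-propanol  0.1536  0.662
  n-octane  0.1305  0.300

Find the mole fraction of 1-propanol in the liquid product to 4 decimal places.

x_1-propanol = 0.2121

Material balance + equilibrium reduce to Σ zᵢ(Kᵢ−1)/(1+β(Kᵢ−1)) = 0.
Feasibility: ΣzᵢKᵢ = 1.5056, Σzᵢ/Kᵢ = 1.1270 — both > 1, two phases present.
Iterate (Newton) starting at β = 0.5:
  β = 0.5000: g = 0.15434, g' = -0.4759 → β = 0.8243
  β = 0.8243: g = -0.00466, g' = -0.5659 → β = 0.8160
Converged at β = 0.8160.
Compositions from xᵢ = zᵢ/(1+β(Kᵢ−1)), yᵢ = Kᵢxᵢ:
  acetone: x = 0.1137, y = 0.3363
  ethanol: x = 0.3699, y = 0.4320
  1-propanol: x = 0.2121, y = 0.1404
  n-octane: x = 0.3043, y = 0.0913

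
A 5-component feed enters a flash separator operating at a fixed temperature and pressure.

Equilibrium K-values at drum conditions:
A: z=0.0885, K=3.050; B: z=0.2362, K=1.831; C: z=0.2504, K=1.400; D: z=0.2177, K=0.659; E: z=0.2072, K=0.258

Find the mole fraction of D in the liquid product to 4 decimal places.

x_D = 0.2579

Let ψ = V/F and solve Σ zᵢ(Kᵢ−1)/(1+ψ(Kᵢ−1)) = 0.
Feasibility: ΣzᵢKᵢ = 1.2499, Σzᵢ/Kᵢ = 1.4703 — both > 1, two phases present.
Newton iteration, ψ⁰ = 0.56:
  ψ = 0.5600: g = -0.05456, g' = -0.5559 → ψ = 0.4619
  ψ = 0.4619: g = -0.00244, g' = -0.5116 → ψ = 0.4571
Converged at ψ = 0.4571.
Compositions from xᵢ = zᵢ/(1+ψ(Kᵢ−1)), yᵢ = Kᵢxᵢ:
  A: x = 0.0457, y = 0.1394
  B: x = 0.1712, y = 0.3134
  C: x = 0.2117, y = 0.2964
  D: x = 0.2579, y = 0.1700
  E: x = 0.3135, y = 0.0809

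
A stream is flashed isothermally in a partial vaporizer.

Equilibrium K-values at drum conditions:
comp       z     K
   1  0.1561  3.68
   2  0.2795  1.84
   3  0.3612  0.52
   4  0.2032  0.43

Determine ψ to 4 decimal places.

ψ = 0.4216

Material balance + equilibrium reduce to Σ zᵢ(Kᵢ−1)/(1+ψ(Kᵢ−1)) = 0.
g(0) = ΣzᵢKᵢ − 1 = 0.3639 and g(1) = 1 − Σzᵢ/Kᵢ = -0.3615, so a root lies in (0, 1).
Newton iteration, ψ⁰ = 0.5:
  ψ = 0.5000: g = -0.04600, g' = -0.5758 → ψ = 0.4201
  ψ = 0.4201: g = 0.00086, g' = -0.6005 → ψ = 0.4216
Converged at ψ = 0.4216.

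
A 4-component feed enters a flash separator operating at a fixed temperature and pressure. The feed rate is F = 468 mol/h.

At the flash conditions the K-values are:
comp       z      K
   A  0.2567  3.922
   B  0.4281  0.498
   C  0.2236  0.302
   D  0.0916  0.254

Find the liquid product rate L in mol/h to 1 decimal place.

Material balance + equilibrium reduce to Σ zᵢ(Kᵢ−1)/(1+ψ(Kᵢ−1)) = 0.
Feasibility: ΣzᵢKᵢ = 1.3108, Σzᵢ/Kᵢ = 2.0261 — both > 1, two phases present.
Newton–Raphson from ψ = 0.5:
  ψ = 0.5000: g = -0.33087, g' = -0.9409 → ψ = 0.1484
  ψ = 0.1484: g = 0.04012, g' = -1.3926 → ψ = 0.1772
  ψ = 0.1772: g = 0.00151, g' = -1.2911 → ψ = 0.1783
Converged at ψ = 0.1783.
Then V = ψ·F = 0.1783·468 = 83.5 mol/h and L = F − V = 384.5 mol/h.

L = 384.5 mol/h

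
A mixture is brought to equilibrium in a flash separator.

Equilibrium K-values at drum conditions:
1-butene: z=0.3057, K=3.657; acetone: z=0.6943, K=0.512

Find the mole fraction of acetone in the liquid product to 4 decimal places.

Material balance + equilibrium reduce to Σ zᵢ(Kᵢ−1)/(1+ψ(Kᵢ−1)) = 0.
g(0) = ΣzᵢKᵢ − 1 = 0.4734 and g(1) = 1 − Σzᵢ/Kᵢ = -0.4396, so a root lies in (0, 1).
Newton iteration, ψ⁰ = 0.5:
  ψ = 0.5000: g = -0.09934, g' = -0.6873 → ψ = 0.3555
  ψ = 0.3555: g = 0.00779, g' = -0.8128 → ψ = 0.3651
Converged at ψ = 0.3651.
Compositions from xᵢ = zᵢ/(1+ψ(Kᵢ−1)), yᵢ = Kᵢxᵢ:
  1-butene: x = 0.1552, y = 0.5674
  acetone: x = 0.8448, y = 0.4326

x_acetone = 0.8448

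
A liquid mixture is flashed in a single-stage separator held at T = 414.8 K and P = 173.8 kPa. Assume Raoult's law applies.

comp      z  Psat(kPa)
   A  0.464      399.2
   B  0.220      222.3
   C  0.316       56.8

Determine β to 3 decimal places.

β = 0.650

Raoult's law: Kᵢ = Pᵢˢᵃᵗ/P = Pᵢˢᵃᵗ/173.8.
  K_A = 399.2/173.8 = 2.29689, K_B = 222.3/173.8 = 1.27906, K_C = 56.8/173.8 = 0.32681
Rachford–Rice: g(β) = Σ zᵢ(Kᵢ−1)/(1+β(Kᵢ−1)) = 0.
Check two-phase: ΣzᵢKᵢ = 1.450 > 1 and Σzᵢ/Kᵢ = 1.341 > 1, so g(0) = 0.450 > 0 and g(1) = -0.341 < 0.
Newton–Raphson from β = 0.5:
  β = 0.500: g = 0.0983, g' = -0.626 → β = 0.657
  β = 0.657: g = -0.0046, g' = -0.700 → β = 0.650
Converged at β = 0.650.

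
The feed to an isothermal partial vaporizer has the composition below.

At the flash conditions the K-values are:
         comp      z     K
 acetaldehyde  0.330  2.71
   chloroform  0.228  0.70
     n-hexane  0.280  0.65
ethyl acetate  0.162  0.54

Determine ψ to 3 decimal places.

Rachford–Rice: g(ψ) = Σ zᵢ(Kᵢ−1)/(1+ψ(Kᵢ−1)) = 0.
g(0) = ΣzᵢKᵢ − 1 = 0.323 and g(1) = 1 − Σzᵢ/Kᵢ = -0.178, so a root lies in (0, 1).
Iterate (Newton) starting at ψ = 0.48:
  ψ = 0.480: g = 0.0166, g' = -0.425 → ψ = 0.519
  ψ = 0.519: g = 0.0003, g' = -0.410 → ψ = 0.520
Converged at ψ = 0.520.

ψ = 0.520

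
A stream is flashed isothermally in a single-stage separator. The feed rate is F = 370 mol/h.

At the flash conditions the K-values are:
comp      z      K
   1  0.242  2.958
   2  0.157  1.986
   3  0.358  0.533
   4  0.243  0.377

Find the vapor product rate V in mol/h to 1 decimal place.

V = 131.0 mol/h

Let β = V/F and solve Σ zᵢ(Kᵢ−1)/(1+β(Kᵢ−1)) = 0.
Check two-phase: ΣzᵢKᵢ = 1.310 > 1 and Σzᵢ/Kᵢ = 1.477 > 1, so g(0) = 0.310 > 0 and g(1) = -0.477 < 0.
Iterate (Newton) starting at β = 0.7:
  β = 0.700: g = -0.2254, g' = -0.687 → β = 0.372
  β = 0.372: g = -0.0121, g' = -0.666 → β = 0.354
Converged at β = 0.354.
Then V = β·F = 0.3541·370 = 131.0 mol/h and L = F − V = 239.0 mol/h.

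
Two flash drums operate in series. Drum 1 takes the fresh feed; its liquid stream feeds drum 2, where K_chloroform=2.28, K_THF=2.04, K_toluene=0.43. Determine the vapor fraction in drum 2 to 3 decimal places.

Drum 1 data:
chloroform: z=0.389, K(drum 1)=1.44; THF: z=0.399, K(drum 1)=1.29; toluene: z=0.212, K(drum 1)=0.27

V/F (drum 2) = 0.885

Drum 1:
Material balance + equilibrium reduce to Σ zᵢ(Kᵢ−1)/(1+ψ₁(Kᵢ−1)) = 0.
Feasibility: ΣzᵢKᵢ = 1.132, Σzᵢ/Kᵢ = 1.365 — both > 1, two phases present.
Newton–Raphson from ψ₁ = 0.5:
  ψ₁ = 0.500: g = -0.0024, g' = -0.356 → ψ₁ = 0.493
Converged at ψ₁ = 0.493.
Drum-1 compositions:
  chloroform: x = 0.320, y = 0.460
  THF: x = 0.349, y = 0.450
  toluene: x = 0.331, y = 0.089
Drum-2 feed = drum-1 liquid: z₂ = (0.3196, 0.3491, 0.3313).
Drum 2:
Iterate (Newton) starting at ψ₂ = 0.5:
  ψ₂ = 0.500: g = 0.2242, g' = -0.569 → ψ₂ = 0.894
  ψ₂ = 0.894: g = -0.0063, g' = -0.663 → ψ₂ = 0.885
Converged at ψ₂ = 0.885.
  chloroform: x = 0.150, y = 0.342
  THF: x = 0.182, y = 0.371
  toluene: x = 0.668, y = 0.287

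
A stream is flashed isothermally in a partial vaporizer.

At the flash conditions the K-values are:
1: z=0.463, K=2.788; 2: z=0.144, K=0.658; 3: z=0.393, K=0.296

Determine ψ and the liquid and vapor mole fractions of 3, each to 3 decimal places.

Newton iteration, ψ⁰ = 0.68:
  ψ = 0.680: g = -0.2213, g' = -1.047 → ψ = 0.469
  ψ = 0.469: g = -0.0211, g' = -0.896 → ψ = 0.445
Converged at ψ = 0.445.
Compositions from xᵢ = zᵢ/(1+ψ(Kᵢ−1)), yᵢ = Kᵢxᵢ:
  1: x = 0.258, y = 0.719
  2: x = 0.170, y = 0.112
  3: x = 0.572, y = 0.169

ψ = 0.445, x_3 = 0.572, y_3 = 0.169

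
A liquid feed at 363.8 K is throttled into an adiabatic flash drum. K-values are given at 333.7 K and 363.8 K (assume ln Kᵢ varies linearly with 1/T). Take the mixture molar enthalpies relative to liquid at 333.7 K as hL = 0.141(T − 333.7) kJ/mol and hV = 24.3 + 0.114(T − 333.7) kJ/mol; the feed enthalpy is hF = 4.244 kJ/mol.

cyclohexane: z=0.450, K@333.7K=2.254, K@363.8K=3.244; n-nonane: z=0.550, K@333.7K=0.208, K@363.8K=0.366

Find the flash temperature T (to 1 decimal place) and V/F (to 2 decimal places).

Adiabatic flash: solve Rachford–Rice at each trial T, then check hF = ψ·hV(T) + (1−ψ)·hL(T).
  T = 333.7 K: K = (2.254, 0.208), RR gives ψ = 0.130, H_out = 3.149 kJ/mol
  T = 363.8 K: K = (3.244, 0.366), RR gives ψ = 0.465, H_out = 15.158 kJ/mol
  T = 348.8 K: K = (2.727, 0.280), RR gives ψ = 0.306, H_out = 9.444 kJ/mol
  T = 341.2 K: K = (2.483, 0.242), RR gives ψ = 0.223, H_out = 6.420 kJ/mol
  T = 337.4 K: K = (2.365, 0.224), RR gives ψ = 0.177, H_out = 4.811 kJ/mol
  T = 335.5 K: K = (2.308, 0.216), RR gives ψ = 0.153, H_out = 3.971 kJ/mol
Linear interpolation between T = 335.5 (H_out = 3.971) and T = 337.4 (H_out = 4.811) on hF = 4.244 gives T ≈ 336.1 K, at which ψ = 0.16.

T = 336.1 K, V/F = 0.16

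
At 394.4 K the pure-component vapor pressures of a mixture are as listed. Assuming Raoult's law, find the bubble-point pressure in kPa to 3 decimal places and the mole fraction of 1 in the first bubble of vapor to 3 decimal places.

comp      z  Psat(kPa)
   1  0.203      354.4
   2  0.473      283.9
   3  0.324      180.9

Pbub = 264.839 kPa, y_1 = 0.272

At the bubble point ψ → 0, so ΣzᵢKᵢ = 1 with Kᵢ = Pᵢˢᵃᵗ/P ⇒ P = ΣzᵢPᵢˢᵃᵗ.
P = 0.203·354.4 + 0.473·283.9 + 0.324·180.9 = 264.839 kPa
yᵢ = zᵢPᵢˢᵃᵗ/P ⇒ y_1 = 0.203·354.4/264.839 = 0.272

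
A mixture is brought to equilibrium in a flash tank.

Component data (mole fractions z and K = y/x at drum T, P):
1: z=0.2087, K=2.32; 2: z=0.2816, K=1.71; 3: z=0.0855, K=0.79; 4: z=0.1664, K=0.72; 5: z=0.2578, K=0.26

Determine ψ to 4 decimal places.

ψ = 0.3871

Newton iteration, ψ⁰ = 0.5:
  ψ = 0.5000: g = -0.06354, g' = -0.5873 → ψ = 0.3918
  ψ = 0.3918: g = -0.00257, g' = -0.5458 → ψ = 0.3871
Converged at ψ = 0.3871.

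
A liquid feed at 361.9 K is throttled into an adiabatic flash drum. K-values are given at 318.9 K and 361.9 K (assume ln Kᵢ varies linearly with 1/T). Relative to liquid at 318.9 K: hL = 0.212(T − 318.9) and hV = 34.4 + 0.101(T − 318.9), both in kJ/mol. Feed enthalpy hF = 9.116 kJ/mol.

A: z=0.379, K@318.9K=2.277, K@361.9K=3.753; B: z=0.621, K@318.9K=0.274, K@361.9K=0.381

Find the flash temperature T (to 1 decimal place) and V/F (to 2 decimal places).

T = 333.0 K, V/F = 0.19

Adiabatic flash: solve Rachford–Rice at each trial T, then check hF = ψ·hV(T) + (1−ψ)·hL(T).
  T = 318.9 K: K = (2.277, 0.274), RR gives ψ = 0.036, H_out = 1.230 kJ/mol
  T = 361.9 K: K = (3.753, 0.381), RR gives ψ = 0.387, H_out = 20.573 kJ/mol
  T = 340.4 K: K = (2.970, 0.326), RR gives ψ = 0.247, H_out = 12.480 kJ/mol
  T = 329.6 K: K = (2.610, 0.300), RR gives ψ = 0.156, H_out = 7.436 kJ/mol
  T = 335.0 K: K = (2.787, 0.313), RR gives ψ = 0.204, H_out = 10.074 kJ/mol
  T = 332.3 K: K = (2.698, 0.306), RR gives ψ = 0.181, H_out = 8.788 kJ/mol
  T = 333.6 K: K = (2.741, 0.310), RR gives ψ = 0.192, H_out = 9.415 kJ/mol
Linear interpolation between T = 332.3 (H_out = 8.788) and T = 333.6 (H_out = 9.415) on hF = 9.116 gives T ≈ 333.0 K, at which ψ = 0.19.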